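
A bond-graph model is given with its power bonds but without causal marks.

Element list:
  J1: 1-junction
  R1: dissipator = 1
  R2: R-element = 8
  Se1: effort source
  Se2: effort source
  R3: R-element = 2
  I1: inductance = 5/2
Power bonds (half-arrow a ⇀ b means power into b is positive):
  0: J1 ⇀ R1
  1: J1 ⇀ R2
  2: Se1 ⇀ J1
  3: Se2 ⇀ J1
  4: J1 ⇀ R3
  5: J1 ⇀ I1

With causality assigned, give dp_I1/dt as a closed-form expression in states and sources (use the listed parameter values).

#2 |J1  (source Se1 imposes e)
#3 |J1  (Se2 (Se) sets effort on bond)
#5 |I1  (I1 integral (f out))
#0 |J1  (1-jn J1 has f-setter on 5)
#1 |J1  (common-f at J1 fixed by 5)
#4 |J1  (common-f at J1 fixed by 5)

dp_I1/dt = E_Se1 + E_Se2 - 22*p_I1/5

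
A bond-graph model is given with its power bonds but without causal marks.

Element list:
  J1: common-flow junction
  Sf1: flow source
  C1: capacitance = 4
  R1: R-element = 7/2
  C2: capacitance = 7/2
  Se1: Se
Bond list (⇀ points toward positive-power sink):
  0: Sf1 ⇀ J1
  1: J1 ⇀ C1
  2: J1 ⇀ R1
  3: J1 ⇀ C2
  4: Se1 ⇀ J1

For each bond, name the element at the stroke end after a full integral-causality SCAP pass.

#0 |Sf1  (Sf1 fixes flow; stroke at Sf1)
#4 |J1  (source Se1 imposes e)
#1 |J1  (J1: bond 0 brought flow, rest push out)
#2 |J1  (common-f at J1 fixed by 0)
#3 |J1  (J1: bond 0 brought flow, rest push out)

b0 stroke at Sf1
b1 stroke at J1
b2 stroke at J1
b3 stroke at J1
b4 stroke at J1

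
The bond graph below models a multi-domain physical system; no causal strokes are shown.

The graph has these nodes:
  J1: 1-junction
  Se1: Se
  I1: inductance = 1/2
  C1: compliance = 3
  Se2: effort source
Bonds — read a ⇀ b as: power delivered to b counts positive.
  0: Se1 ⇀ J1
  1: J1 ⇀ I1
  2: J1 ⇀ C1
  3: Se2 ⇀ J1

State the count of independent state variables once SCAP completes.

bond 0 →J1  (Se1: effort source, stroke at far end)
bond 3 →J1  (Se2 (Se) sets effort on bond)
bond 1 →I1  (I1: I, integral causality)
bond 2 →J1  (1-jn J1 has f-setter on 1)

2  (C1, I1 all integral)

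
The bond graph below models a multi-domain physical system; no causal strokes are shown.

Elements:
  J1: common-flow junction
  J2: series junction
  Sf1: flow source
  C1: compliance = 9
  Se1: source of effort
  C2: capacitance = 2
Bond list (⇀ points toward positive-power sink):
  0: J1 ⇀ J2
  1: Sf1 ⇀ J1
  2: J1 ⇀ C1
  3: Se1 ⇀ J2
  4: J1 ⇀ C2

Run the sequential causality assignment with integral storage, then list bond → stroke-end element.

bond 0 stroke→J1
bond 1 stroke→Sf1
bond 2 stroke→J1
bond 3 stroke→J2
bond 4 stroke→J1

#1 stroke→Sf1  (Sf1 (Sf) sets flow on bond)
#3 stroke→J2  (source Se1 imposes e)
#0 stroke→J1  (1-jn J1 has f-setter on 1)
#2 stroke→J1  (J1 flow already set via bond 1)
#4 stroke→J1  (J1 flow already set via bond 1)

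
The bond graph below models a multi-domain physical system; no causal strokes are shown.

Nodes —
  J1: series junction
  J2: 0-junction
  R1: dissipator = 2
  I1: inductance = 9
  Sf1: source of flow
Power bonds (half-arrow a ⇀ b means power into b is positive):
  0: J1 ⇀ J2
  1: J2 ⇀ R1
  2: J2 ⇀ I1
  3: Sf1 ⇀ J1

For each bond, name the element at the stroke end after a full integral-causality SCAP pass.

#0 |J1
#1 |J2
#2 |I1
#3 |Sf1

b3 stroke→Sf1  (Sf1: flow source, stroke at near end)
b0 stroke→J1  (J1 flow already set via bond 3)
b2 stroke→I1  (I1 integral (f out))
b1 stroke→J2  (closing 0-jn rule on J2)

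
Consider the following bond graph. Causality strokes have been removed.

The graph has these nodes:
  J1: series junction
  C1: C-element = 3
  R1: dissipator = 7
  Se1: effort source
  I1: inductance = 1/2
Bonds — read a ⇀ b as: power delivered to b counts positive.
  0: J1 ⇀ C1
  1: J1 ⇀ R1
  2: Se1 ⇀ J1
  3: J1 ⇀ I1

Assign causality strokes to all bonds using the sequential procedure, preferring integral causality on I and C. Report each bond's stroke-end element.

bond 0 |J1
bond 1 |J1
bond 2 |J1
bond 3 |I1

#2 stroke at J1  (Se1 (Se) sets effort on bond)
#0 stroke at J1  (prefer integral on C1)
#3 stroke at I1  (prefer integral on I1)
#1 stroke at J1  (J1 flow already set via bond 3)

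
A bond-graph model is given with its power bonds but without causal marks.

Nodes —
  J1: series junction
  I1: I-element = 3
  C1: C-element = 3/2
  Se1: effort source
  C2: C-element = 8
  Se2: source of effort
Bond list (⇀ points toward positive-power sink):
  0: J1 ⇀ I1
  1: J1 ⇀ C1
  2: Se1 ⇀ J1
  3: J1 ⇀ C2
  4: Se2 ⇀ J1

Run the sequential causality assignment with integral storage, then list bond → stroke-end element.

b0 →I1
b1 →J1
b2 →J1
b3 →J1
b4 →J1

bond 2 stroke→J1  (Se1 fixes effort; stroke away)
bond 4 stroke→J1  (Se2 fixes effort; stroke away)
bond 0 stroke→I1  (prefer integral on I1)
bond 1 stroke→J1  (1-jn J1 has f-setter on 0)
bond 3 stroke→J1  (common-f at J1 fixed by 0)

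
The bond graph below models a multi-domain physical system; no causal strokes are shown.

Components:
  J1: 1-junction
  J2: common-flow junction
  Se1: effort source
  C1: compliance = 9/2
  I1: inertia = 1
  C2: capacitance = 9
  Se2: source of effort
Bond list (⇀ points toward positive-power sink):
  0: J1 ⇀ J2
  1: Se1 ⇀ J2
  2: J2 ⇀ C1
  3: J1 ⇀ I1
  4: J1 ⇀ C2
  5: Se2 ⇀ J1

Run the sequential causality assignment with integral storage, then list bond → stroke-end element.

β1 →J2  (Se1: effort source, stroke at far end)
β5 →J1  (Se2: effort source, stroke at far end)
β2 →J2  (prefer integral on C1)
β0 →J1  (only one flow-in slot at J2)
β3 →I1  (I1 integral (f out))
β4 →J1  (J1 flow already set via bond 3)

#0 stroke→J1
#1 stroke→J2
#2 stroke→J2
#3 stroke→I1
#4 stroke→J1
#5 stroke→J1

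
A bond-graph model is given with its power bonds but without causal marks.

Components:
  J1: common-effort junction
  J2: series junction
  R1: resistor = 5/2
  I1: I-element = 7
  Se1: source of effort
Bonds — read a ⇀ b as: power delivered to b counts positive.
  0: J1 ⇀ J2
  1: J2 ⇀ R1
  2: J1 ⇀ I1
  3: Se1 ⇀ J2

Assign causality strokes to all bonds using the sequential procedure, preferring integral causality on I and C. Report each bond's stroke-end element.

#0 stroke at J1
#1 stroke at J2
#2 stroke at I1
#3 stroke at J2

#3 stroke→J2  (source Se1 imposes e)
#2 stroke→I1  (I1 integral (f out))
#0 stroke→J1  (J1: last free bond brings effort in)
#1 stroke→J2  (common-f at J2 fixed by 0)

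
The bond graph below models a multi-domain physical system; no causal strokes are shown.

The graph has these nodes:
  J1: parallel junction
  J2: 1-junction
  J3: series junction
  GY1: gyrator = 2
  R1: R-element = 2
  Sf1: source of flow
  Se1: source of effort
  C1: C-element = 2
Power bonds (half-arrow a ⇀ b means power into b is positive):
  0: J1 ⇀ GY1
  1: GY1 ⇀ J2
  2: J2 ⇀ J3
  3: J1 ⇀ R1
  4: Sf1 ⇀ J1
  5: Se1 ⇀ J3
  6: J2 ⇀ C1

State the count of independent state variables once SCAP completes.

1  (C1 all integral)

b4 stroke→Sf1  (source Sf1 imposes f)
b5 stroke→J3  (source Se1 imposes e)
b2 stroke→J2  (closing 1-jn rule on J3)
b6 stroke→J2  (prefer integral on C1)
b1 stroke→GY1  (J2: last free bond brings flow in)
b0 stroke→GY1  (GY1 both-in/both-out from 1)
b3 stroke→J1  (J1: last free bond brings effort in)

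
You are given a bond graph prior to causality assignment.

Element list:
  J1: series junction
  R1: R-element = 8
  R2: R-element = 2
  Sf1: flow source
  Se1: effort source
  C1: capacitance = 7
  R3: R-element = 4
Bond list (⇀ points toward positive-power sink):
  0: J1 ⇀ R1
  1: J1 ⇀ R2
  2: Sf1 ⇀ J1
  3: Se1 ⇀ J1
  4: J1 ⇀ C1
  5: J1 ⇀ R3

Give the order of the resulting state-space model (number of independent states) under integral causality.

bond 2 |Sf1  (Sf1 (Sf) sets flow on bond)
bond 3 |J1  (Se1 (Se) sets effort on bond)
bond 0 |J1  (J1 flow already set via bond 2)
bond 1 |J1  (J1 flow already set via bond 2)
bond 4 |J1  (common-f at J1 fixed by 2)
bond 5 |J1  (common-f at J1 fixed by 2)

1  (C1 all integral)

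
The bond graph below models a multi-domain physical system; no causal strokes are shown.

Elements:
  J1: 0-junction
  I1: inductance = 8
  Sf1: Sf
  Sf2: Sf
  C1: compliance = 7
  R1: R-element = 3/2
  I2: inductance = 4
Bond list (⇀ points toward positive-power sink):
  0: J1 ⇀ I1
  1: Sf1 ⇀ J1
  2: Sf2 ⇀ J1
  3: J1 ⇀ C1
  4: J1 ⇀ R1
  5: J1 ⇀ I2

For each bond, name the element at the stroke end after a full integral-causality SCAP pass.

bond 0 stroke at I1
bond 1 stroke at Sf1
bond 2 stroke at Sf2
bond 3 stroke at J1
bond 4 stroke at R1
bond 5 stroke at I2

bond 1 →Sf1  (Sf1 (Sf) sets flow on bond)
bond 2 →Sf2  (Sf2: flow source, stroke at near end)
bond 0 →I1  (I1 outputs flow p/I1)
bond 3 →J1  (prefer integral on C1)
bond 4 →R1  (common-e at J1 fixed by 3)
bond 5 →I2  (J1 effort already set via bond 3)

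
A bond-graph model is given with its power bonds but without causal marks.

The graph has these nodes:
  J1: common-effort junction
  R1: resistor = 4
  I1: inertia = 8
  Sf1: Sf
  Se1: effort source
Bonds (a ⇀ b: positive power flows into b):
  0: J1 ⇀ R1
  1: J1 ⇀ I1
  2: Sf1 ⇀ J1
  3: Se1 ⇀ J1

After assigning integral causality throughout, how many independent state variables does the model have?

1  (I1 all integral)

#2 |Sf1  (Sf1: flow source, stroke at near end)
#3 |J1  (source Se1 imposes e)
#0 |R1  (J1 effort already set via bond 3)
#1 |I1  (J1: bond 3 brought effort, rest push out)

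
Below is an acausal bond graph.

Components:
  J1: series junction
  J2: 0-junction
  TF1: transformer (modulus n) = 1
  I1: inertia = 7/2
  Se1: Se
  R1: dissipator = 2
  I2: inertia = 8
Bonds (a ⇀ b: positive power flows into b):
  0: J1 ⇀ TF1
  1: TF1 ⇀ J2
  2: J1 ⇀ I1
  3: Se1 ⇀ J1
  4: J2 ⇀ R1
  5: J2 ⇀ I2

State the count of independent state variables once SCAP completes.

2  (I1, I2 all integral)

#3 stroke→J1  (Se1 fixes effort; stroke away)
#2 stroke→I1  (I1 integral (f out))
#0 stroke→J1  (common-f at J1 fixed by 2)
#1 stroke→TF1  (TF1: transformer flips bond 0)
#5 stroke→I2  (I2 outputs flow p/I2)
#4 stroke→J2  (only one effort-in slot at J2)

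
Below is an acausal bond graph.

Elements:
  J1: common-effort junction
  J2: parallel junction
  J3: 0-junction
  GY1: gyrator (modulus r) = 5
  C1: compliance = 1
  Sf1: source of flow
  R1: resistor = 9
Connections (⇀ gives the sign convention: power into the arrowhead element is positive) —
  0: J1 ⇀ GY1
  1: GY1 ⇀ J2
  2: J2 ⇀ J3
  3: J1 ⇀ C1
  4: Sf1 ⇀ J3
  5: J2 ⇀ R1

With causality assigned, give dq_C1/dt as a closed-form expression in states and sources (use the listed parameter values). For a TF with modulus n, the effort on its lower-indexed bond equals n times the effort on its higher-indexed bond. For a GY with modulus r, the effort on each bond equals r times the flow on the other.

b4 stroke at Sf1  (Sf1 (Sf) sets flow on bond)
b2 stroke at J3  (closing 0-jn rule on J3)
b3 stroke at J1  (C1 integral (e out))
b0 stroke at GY1  (J1: bond 3 brought effort, rest push out)
b1 stroke at GY1  (GY1 both-in/both-out from 0)
b5 stroke at J2  (J2 needs exactly one e-in)

dq_C1/dt = -9*F_Sf1/5 - 9*q_C1/25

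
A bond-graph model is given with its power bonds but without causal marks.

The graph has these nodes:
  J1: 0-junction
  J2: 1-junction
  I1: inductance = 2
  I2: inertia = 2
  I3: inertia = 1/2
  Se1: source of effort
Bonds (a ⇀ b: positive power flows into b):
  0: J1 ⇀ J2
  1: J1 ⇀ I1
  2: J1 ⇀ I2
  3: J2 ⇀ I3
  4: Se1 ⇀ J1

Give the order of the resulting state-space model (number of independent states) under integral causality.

3  (I1, I2, I3 all integral)

#4 stroke→J1  (source Se1 imposes e)
#0 stroke→J2  (common-e at J1 fixed by 4)
#1 stroke→I1  (J1 effort already set via bond 4)
#2 stroke→I2  (common-e at J1 fixed by 4)
#3 stroke→I3  (J2: last free bond brings flow in)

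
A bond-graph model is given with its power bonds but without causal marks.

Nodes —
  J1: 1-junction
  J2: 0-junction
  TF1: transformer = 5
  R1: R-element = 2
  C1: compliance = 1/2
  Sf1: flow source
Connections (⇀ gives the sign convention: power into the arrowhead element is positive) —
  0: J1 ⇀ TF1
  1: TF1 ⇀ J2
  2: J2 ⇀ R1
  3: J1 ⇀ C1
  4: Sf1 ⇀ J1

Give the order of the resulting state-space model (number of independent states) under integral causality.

1  (C1 all integral)

β4 |Sf1  (source Sf1 imposes f)
β0 |J1  (J1 flow already set via bond 4)
β3 |J1  (J1: bond 4 brought flow, rest push out)
β1 |TF1  (TF1: transformer flips bond 0)
β2 |J2  (J2 needs exactly one e-in)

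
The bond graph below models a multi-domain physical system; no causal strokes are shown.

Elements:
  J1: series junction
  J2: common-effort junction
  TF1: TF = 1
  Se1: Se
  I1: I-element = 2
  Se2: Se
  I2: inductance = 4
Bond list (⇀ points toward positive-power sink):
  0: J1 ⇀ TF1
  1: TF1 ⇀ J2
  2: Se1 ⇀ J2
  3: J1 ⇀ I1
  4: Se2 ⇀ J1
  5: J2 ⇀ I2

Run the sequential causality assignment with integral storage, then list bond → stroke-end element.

b2 stroke at J2  (Se1: effort source, stroke at far end)
b4 stroke at J1  (Se2 fixes effort; stroke away)
b1 stroke at TF1  (J2 effort already set via bond 2)
b5 stroke at I2  (common-e at J2 fixed by 2)
b0 stroke at J1  (TF TF1: opposite of bond 1)
b3 stroke at I1  (closing 1-jn rule on J1)

β0 stroke at J1
β1 stroke at TF1
β2 stroke at J2
β3 stroke at I1
β4 stroke at J1
β5 stroke at I2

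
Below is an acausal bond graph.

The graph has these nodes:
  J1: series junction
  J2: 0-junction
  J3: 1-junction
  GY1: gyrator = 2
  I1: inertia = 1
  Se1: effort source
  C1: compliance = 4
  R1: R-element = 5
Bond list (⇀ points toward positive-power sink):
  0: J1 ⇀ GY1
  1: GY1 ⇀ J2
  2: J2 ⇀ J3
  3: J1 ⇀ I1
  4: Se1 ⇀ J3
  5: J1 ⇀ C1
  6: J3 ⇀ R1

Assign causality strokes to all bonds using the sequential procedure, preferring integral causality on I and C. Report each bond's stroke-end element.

bond 0 |J1
bond 1 |J2
bond 2 |J3
bond 3 |I1
bond 4 |J3
bond 5 |J1
bond 6 |R1

#4 stroke→J3  (source Se1 imposes e)
#3 stroke→I1  (prefer integral on I1)
#0 stroke→J1  (J1: bond 3 brought flow, rest push out)
#5 stroke→J1  (J1: bond 3 brought flow, rest push out)
#1 stroke→J2  (GY1 both-in/both-out from 0)
#2 stroke→J3  (0-jn J2 has e-setter on 1)
#6 stroke→R1  (J3: last free bond brings flow in)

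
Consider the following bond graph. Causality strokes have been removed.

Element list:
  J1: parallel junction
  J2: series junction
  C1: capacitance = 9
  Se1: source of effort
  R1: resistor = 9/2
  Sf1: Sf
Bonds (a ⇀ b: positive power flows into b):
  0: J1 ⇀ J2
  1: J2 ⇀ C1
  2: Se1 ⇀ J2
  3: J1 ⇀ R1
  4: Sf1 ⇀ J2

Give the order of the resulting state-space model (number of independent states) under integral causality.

#2 →J2  (Se1 (Se) sets effort on bond)
#4 →Sf1  (Sf1 (Sf) sets flow on bond)
#0 →J2  (common-f at J2 fixed by 4)
#1 →J2  (J2 flow already set via bond 4)
#3 →J1  (J1 needs exactly one e-in)

1  (C1 all integral)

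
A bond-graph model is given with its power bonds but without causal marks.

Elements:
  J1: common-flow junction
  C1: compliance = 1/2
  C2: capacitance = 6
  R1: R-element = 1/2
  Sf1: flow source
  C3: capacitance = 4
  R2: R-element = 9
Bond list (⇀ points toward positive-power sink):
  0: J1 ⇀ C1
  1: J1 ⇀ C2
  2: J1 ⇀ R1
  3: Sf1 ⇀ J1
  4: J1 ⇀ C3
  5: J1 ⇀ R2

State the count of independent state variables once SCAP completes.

3  (C1, C2, C3 all integral)

β3 stroke at Sf1  (source Sf1 imposes f)
β0 stroke at J1  (1-jn J1 has f-setter on 3)
β1 stroke at J1  (1-jn J1 has f-setter on 3)
β2 stroke at J1  (J1: bond 3 brought flow, rest push out)
β4 stroke at J1  (1-jn J1 has f-setter on 3)
β5 stroke at J1  (J1 flow already set via bond 3)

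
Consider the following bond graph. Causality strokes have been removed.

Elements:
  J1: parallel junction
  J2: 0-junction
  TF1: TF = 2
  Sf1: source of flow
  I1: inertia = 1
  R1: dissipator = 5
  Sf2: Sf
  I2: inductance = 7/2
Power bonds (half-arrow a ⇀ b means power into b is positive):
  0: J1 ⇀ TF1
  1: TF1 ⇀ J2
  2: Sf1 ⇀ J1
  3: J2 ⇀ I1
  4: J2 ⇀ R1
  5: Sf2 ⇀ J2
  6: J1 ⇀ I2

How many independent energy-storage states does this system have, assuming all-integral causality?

#2 stroke→Sf1  (source Sf1 imposes f)
#5 stroke→Sf2  (Sf2 fixes flow; stroke at Sf2)
#3 stroke→I1  (I1 outputs flow p/I1)
#6 stroke→I2  (I2 integral (f out))
#0 stroke→J1  (J1 needs exactly one e-in)
#1 stroke→TF1  (TF1 one-in-one-out from 0)
#4 stroke→J2  (J2 needs exactly one e-in)

2  (I1, I2 all integral)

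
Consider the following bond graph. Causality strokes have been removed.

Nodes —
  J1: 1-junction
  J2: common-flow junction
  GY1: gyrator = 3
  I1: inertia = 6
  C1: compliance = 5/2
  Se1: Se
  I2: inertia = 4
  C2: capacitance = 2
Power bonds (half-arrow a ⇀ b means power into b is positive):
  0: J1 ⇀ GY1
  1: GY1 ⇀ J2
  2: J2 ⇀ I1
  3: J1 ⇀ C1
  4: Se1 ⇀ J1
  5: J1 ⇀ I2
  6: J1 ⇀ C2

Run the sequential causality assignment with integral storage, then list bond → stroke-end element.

β4 stroke→J1  (source Se1 imposes e)
β2 stroke→I1  (I1 integral (f out))
β1 stroke→J2  (common-f at J2 fixed by 2)
β0 stroke→J1  (GY1 both-in/both-out from 1)
β3 stroke→J1  (C1 integral (e out))
β5 stroke→I2  (I2 integral (f out))
β6 stroke→J1  (J1 flow already set via bond 5)

β0 |J1
β1 |J2
β2 |I1
β3 |J1
β4 |J1
β5 |I2
β6 |J1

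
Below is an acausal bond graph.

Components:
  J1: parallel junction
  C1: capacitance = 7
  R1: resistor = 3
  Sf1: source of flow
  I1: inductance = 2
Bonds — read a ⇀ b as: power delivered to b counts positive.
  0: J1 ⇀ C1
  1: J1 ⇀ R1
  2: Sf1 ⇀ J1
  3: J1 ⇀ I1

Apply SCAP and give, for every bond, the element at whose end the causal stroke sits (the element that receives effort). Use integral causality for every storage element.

β0 stroke at J1
β1 stroke at R1
β2 stroke at Sf1
β3 stroke at I1

b2 stroke at Sf1  (source Sf1 imposes f)
b0 stroke at J1  (C1: C, integral causality)
b1 stroke at R1  (common-e at J1 fixed by 0)
b3 stroke at I1  (J1 effort already set via bond 0)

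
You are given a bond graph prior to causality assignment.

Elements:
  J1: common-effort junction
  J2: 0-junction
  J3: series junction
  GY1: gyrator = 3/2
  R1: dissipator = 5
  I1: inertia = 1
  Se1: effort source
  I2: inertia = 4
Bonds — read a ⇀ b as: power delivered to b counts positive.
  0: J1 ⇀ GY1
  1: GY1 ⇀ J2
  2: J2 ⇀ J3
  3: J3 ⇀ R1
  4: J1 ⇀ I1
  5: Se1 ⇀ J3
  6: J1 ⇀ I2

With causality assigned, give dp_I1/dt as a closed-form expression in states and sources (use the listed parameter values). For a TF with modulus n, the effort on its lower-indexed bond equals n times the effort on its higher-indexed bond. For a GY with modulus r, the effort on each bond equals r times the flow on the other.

bond 5 stroke at J3  (Se1 fixes effort; stroke away)
bond 4 stroke at I1  (I1 integral (f out))
bond 6 stroke at I2  (I2: I, integral causality)
bond 0 stroke at J1  (closing 0-jn rule on J1)
bond 1 stroke at J2  (GY1 both-in/both-out from 0)
bond 2 stroke at J3  (J2: bond 1 brought effort, rest push out)
bond 3 stroke at R1  (J3: last free bond brings flow in)

dp_I1/dt = 3*E_Se1/10 - 9*p_I1/20 - 9*p_I2/80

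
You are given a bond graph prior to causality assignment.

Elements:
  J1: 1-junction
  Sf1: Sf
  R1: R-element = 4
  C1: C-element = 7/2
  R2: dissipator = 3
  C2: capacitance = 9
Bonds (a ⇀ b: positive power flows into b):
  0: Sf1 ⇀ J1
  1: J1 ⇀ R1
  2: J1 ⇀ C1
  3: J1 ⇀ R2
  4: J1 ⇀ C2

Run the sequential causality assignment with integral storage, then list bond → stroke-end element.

#0 |Sf1
#1 |J1
#2 |J1
#3 |J1
#4 |J1

β0 stroke→Sf1  (Sf1 fixes flow; stroke at Sf1)
β1 stroke→J1  (J1 flow already set via bond 0)
β2 stroke→J1  (common-f at J1 fixed by 0)
β3 stroke→J1  (common-f at J1 fixed by 0)
β4 stroke→J1  (1-jn J1 has f-setter on 0)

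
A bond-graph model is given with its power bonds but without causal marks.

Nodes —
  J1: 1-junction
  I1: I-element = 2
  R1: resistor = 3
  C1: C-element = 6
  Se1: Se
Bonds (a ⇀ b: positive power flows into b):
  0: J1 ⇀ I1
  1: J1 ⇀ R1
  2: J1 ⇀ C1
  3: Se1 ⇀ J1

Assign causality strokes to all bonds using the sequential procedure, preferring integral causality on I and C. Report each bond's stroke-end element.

b3 |J1  (Se1: effort source, stroke at far end)
b0 |I1  (I1 outputs flow p/I1)
b1 |J1  (J1: bond 0 brought flow, rest push out)
b2 |J1  (J1: bond 0 brought flow, rest push out)

β0 stroke→I1
β1 stroke→J1
β2 stroke→J1
β3 stroke→J1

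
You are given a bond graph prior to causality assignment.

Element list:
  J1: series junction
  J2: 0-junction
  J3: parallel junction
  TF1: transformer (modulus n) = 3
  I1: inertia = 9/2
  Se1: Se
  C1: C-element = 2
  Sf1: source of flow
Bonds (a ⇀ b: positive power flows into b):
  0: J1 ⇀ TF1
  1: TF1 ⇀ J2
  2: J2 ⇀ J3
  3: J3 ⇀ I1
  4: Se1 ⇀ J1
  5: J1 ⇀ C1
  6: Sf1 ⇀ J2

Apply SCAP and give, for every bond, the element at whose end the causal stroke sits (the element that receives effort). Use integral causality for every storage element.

b4 |J1  (Se1 fixes effort; stroke away)
b6 |Sf1  (source Sf1 imposes f)
b3 |I1  (I1: I, integral causality)
b2 |J3  (closing 0-jn rule on J3)
b1 |J2  (closing 0-jn rule on J2)
b0 |TF1  (through TF1, causality passes straight; one stroke at TF1)
b5 |J1  (J1 flow already set via bond 0)

bond 0 stroke→TF1
bond 1 stroke→J2
bond 2 stroke→J3
bond 3 stroke→I1
bond 4 stroke→J1
bond 5 stroke→J1
bond 6 stroke→Sf1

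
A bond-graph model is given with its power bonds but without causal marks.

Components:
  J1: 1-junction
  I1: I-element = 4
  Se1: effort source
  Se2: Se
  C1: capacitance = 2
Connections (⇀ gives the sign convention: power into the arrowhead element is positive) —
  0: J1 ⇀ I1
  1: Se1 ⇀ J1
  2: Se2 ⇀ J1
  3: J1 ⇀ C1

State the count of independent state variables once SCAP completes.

bond 1 |J1  (source Se1 imposes e)
bond 2 |J1  (Se2 (Se) sets effort on bond)
bond 0 |I1  (prefer integral on I1)
bond 3 |J1  (J1: bond 0 brought flow, rest push out)

2  (C1, I1 all integral)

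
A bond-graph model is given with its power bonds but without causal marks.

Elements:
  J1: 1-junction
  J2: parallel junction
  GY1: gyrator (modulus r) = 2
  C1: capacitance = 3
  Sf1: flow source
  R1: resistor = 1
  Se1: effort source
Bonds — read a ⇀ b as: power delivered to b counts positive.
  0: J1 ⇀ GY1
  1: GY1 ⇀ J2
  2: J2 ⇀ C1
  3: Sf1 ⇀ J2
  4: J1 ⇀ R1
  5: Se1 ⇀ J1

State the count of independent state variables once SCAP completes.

β3 →Sf1  (source Sf1 imposes f)
β5 →J1  (source Se1 imposes e)
β2 →J2  (prefer integral on C1)
β1 →GY1  (J2 effort already set via bond 2)
β0 →GY1  (GY GY1: same side as bond 1)
β4 →J1  (J1: bond 0 brought flow, rest push out)

1  (C1 all integral)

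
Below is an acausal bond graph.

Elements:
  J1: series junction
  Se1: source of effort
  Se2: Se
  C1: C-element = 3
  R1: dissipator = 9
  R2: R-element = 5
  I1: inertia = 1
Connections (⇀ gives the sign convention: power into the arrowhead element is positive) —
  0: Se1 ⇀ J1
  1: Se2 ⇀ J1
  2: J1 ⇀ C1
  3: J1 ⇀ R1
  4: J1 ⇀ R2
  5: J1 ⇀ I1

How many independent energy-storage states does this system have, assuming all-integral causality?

2  (C1, I1 all integral)

b0 stroke at J1  (Se1 (Se) sets effort on bond)
b1 stroke at J1  (Se2: effort source, stroke at far end)
b2 stroke at J1  (C1: C, integral causality)
b5 stroke at I1  (I1 integral (f out))
b3 stroke at J1  (1-jn J1 has f-setter on 5)
b4 stroke at J1  (common-f at J1 fixed by 5)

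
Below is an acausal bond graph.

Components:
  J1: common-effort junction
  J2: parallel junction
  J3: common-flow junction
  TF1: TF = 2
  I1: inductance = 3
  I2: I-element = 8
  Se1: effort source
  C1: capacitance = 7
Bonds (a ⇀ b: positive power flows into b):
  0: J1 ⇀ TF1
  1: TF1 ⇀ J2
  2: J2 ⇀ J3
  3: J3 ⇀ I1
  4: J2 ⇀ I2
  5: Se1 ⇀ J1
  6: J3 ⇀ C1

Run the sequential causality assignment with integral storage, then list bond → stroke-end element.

β0 |TF1
β1 |J2
β2 |J3
β3 |I1
β4 |I2
β5 |J1
β6 |J3

β5 stroke→J1  (Se1 (Se) sets effort on bond)
β0 stroke→TF1  (J1: bond 5 brought effort, rest push out)
β1 stroke→J2  (TF1: transformer flips bond 0)
β2 stroke→J3  (common-e at J2 fixed by 1)
β4 stroke→I2  (common-e at J2 fixed by 1)
β3 stroke→I1  (I1 integral (f out))
β6 stroke→J3  (1-jn J3 has f-setter on 3)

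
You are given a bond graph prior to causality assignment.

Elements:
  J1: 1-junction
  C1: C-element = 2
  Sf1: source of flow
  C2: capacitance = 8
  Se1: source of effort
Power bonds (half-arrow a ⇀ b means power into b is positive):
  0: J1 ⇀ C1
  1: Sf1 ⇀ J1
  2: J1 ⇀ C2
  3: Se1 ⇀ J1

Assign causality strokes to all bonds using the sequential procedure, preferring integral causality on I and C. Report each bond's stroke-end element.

bond 1 →Sf1  (Sf1 (Sf) sets flow on bond)
bond 3 →J1  (Se1 fixes effort; stroke away)
bond 0 →J1  (common-f at J1 fixed by 1)
bond 2 →J1  (1-jn J1 has f-setter on 1)

β0 |J1
β1 |Sf1
β2 |J1
β3 |J1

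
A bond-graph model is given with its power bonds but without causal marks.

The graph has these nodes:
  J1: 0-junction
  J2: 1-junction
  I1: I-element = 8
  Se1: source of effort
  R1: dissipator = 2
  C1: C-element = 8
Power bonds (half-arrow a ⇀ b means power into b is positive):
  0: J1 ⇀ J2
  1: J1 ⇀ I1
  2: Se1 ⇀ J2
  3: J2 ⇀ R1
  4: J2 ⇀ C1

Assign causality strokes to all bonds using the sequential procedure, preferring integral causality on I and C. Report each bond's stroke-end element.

β0 stroke→J1
β1 stroke→I1
β2 stroke→J2
β3 stroke→J2
β4 stroke→J2

#2 →J2  (Se1 (Se) sets effort on bond)
#1 →I1  (I1: I, integral causality)
#0 →J1  (closing 0-jn rule on J1)
#3 →J2  (J2: bond 0 brought flow, rest push out)
#4 →J2  (common-f at J2 fixed by 0)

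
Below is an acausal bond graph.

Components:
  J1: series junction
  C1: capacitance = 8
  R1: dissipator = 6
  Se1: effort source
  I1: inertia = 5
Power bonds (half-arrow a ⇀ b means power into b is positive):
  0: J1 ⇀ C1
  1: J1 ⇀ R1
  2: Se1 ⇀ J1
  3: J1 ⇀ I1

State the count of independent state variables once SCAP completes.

#2 →J1  (Se1 fixes effort; stroke away)
#0 →J1  (C1 integral (e out))
#3 →I1  (prefer integral on I1)
#1 →J1  (J1 flow already set via bond 3)

2  (C1, I1 all integral)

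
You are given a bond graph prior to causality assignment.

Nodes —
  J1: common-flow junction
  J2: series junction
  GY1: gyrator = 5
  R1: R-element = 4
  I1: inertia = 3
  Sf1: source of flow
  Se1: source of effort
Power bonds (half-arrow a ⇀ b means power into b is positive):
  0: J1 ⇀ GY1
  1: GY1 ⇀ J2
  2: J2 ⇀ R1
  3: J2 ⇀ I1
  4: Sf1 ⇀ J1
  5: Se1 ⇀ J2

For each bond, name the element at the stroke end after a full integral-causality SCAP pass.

β4 |Sf1  (Sf1 (Sf) sets flow on bond)
β5 |J2  (Se1: effort source, stroke at far end)
β0 |J1  (common-f at J1 fixed by 4)
β1 |J2  (GY1: gyrator matches bond 0)
β3 |I1  (I1: I, integral causality)
β2 |J2  (J2: bond 3 brought flow, rest push out)

b0 stroke at J1
b1 stroke at J2
b2 stroke at J2
b3 stroke at I1
b4 stroke at Sf1
b5 stroke at J2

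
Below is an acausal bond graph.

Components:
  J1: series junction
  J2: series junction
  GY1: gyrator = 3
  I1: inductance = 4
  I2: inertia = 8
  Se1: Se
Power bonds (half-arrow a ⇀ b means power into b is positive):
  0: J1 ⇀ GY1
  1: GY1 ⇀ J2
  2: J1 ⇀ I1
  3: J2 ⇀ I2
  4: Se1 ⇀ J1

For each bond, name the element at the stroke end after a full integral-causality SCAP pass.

bond 4 stroke→J1  (Se1 fixes effort; stroke away)
bond 2 stroke→I1  (I1 outputs flow p/I1)
bond 0 stroke→J1  (J1: bond 2 brought flow, rest push out)
bond 1 stroke→J2  (GY GY1: same side as bond 0)
bond 3 stroke→I2  (closing 1-jn rule on J2)

#0 stroke→J1
#1 stroke→J2
#2 stroke→I1
#3 stroke→I2
#4 stroke→J1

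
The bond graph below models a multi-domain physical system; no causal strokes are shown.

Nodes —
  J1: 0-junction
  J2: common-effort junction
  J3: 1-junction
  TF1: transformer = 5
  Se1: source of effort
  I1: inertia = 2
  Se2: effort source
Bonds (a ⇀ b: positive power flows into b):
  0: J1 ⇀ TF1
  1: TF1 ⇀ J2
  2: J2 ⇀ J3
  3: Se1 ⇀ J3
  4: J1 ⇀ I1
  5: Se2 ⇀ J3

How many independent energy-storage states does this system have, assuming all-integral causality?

#3 stroke→J3  (Se1 fixes effort; stroke away)
#5 stroke→J3  (Se2 (Se) sets effort on bond)
#2 stroke→J2  (J3: last free bond brings flow in)
#1 stroke→TF1  (0-jn J2 has e-setter on 2)
#0 stroke→J1  (TF1 one-in-one-out from 1)
#4 stroke→I1  (common-e at J1 fixed by 0)

1  (I1 all integral)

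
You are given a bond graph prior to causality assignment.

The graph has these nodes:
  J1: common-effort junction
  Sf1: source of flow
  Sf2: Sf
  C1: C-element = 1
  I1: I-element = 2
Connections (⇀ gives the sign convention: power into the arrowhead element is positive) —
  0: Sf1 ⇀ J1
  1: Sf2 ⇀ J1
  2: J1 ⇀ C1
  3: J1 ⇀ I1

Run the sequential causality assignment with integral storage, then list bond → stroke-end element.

b0 →Sf1
b1 →Sf2
b2 →J1
b3 →I1

β0 |Sf1  (Sf1 fixes flow; stroke at Sf1)
β1 |Sf2  (Sf2 (Sf) sets flow on bond)
β2 |J1  (C1 outputs effort q/C1)
β3 |I1  (J1: bond 2 brought effort, rest push out)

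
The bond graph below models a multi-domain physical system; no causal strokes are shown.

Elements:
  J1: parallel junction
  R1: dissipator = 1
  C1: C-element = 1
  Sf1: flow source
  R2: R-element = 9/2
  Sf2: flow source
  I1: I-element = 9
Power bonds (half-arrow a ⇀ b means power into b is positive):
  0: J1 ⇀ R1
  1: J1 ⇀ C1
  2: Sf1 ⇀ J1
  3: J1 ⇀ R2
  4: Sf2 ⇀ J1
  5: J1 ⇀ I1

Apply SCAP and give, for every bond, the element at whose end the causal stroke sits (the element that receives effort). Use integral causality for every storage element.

b2 →Sf1  (Sf1 (Sf) sets flow on bond)
b4 →Sf2  (source Sf2 imposes f)
b1 →J1  (C1: C, integral causality)
b0 →R1  (0-jn J1 has e-setter on 1)
b3 →R2  (J1: bond 1 brought effort, rest push out)
b5 →I1  (J1: bond 1 brought effort, rest push out)

#0 stroke→R1
#1 stroke→J1
#2 stroke→Sf1
#3 stroke→R2
#4 stroke→Sf2
#5 stroke→I1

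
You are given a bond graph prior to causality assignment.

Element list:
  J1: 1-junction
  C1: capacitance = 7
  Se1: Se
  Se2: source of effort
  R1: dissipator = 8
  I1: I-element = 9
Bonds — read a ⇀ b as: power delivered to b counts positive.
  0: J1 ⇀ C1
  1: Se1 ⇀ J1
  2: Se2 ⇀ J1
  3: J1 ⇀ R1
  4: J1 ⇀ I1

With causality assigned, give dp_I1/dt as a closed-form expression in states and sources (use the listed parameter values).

dp_I1/dt = E_Se1 + E_Se2 - 8*p_I1/9 - q_C1/7

bond 1 stroke→J1  (Se1 fixes effort; stroke away)
bond 2 stroke→J1  (source Se2 imposes e)
bond 0 stroke→J1  (C1 integral (e out))
bond 4 stroke→I1  (I1: I, integral causality)
bond 3 stroke→J1  (1-jn J1 has f-setter on 4)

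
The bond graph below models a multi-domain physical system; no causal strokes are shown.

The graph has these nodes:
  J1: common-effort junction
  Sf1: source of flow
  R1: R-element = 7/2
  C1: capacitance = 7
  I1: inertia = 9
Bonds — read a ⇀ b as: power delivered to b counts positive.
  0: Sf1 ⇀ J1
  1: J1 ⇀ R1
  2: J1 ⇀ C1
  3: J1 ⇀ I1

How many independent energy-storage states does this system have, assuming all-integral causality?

2  (C1, I1 all integral)

#0 stroke at Sf1  (Sf1: flow source, stroke at near end)
#2 stroke at J1  (C1: C, integral causality)
#1 stroke at R1  (common-e at J1 fixed by 2)
#3 stroke at I1  (J1 effort already set via bond 2)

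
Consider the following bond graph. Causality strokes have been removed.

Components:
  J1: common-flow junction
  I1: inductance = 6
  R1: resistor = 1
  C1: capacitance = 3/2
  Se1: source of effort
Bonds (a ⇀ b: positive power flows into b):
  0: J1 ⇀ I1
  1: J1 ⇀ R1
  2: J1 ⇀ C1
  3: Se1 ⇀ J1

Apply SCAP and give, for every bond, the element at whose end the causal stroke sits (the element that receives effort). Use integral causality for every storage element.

#0 stroke→I1
#1 stroke→J1
#2 stroke→J1
#3 stroke→J1

#3 |J1  (Se1: effort source, stroke at far end)
#0 |I1  (I1: I, integral causality)
#1 |J1  (J1 flow already set via bond 0)
#2 |J1  (J1 flow already set via bond 0)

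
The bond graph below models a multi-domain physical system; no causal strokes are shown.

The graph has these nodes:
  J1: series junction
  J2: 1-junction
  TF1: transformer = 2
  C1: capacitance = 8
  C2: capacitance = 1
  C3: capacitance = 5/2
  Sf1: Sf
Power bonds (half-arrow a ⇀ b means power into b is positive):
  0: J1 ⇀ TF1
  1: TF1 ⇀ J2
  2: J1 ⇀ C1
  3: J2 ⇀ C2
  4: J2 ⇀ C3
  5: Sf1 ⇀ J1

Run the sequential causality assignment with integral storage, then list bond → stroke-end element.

β5 →Sf1  (Sf1 fixes flow; stroke at Sf1)
β0 →J1  (J1: bond 5 brought flow, rest push out)
β2 →J1  (J1 flow already set via bond 5)
β1 →TF1  (through TF1, causality passes straight; one stroke at TF1)
β3 →J2  (1-jn J2 has f-setter on 1)
β4 →J2  (1-jn J2 has f-setter on 1)

#0 |J1
#1 |TF1
#2 |J1
#3 |J2
#4 |J2
#5 |Sf1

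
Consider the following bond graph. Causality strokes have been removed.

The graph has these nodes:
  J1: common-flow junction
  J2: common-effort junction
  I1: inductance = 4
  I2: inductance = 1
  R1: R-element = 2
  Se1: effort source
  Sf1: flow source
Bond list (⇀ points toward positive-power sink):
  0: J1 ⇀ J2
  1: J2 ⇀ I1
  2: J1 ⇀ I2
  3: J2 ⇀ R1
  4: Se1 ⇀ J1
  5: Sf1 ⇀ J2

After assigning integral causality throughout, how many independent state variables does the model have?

β4 →J1  (Se1 fixes effort; stroke away)
β5 →Sf1  (Sf1 fixes flow; stroke at Sf1)
β1 →I1  (I1: I, integral causality)
β2 →I2  (I2 integral (f out))
β0 →J1  (J1: bond 2 brought flow, rest push out)
β3 →J2  (closing 0-jn rule on J2)

2  (I1, I2 all integral)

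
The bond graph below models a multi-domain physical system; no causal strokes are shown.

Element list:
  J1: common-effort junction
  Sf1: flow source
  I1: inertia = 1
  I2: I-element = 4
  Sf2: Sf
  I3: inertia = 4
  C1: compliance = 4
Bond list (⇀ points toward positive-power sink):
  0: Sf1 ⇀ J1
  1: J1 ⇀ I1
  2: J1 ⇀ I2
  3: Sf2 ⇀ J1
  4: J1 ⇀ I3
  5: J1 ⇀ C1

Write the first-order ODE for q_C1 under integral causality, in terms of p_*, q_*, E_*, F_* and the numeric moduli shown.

dq_C1/dt = F_Sf1 + F_Sf2 - p_I1 - p_I2/4 - p_I3/4

bond 0 stroke at Sf1  (source Sf1 imposes f)
bond 3 stroke at Sf2  (Sf2: flow source, stroke at near end)
bond 1 stroke at I1  (prefer integral on I1)
bond 2 stroke at I2  (I2 outputs flow p/I2)
bond 4 stroke at I3  (I3: I, integral causality)
bond 5 stroke at J1  (J1 needs exactly one e-in)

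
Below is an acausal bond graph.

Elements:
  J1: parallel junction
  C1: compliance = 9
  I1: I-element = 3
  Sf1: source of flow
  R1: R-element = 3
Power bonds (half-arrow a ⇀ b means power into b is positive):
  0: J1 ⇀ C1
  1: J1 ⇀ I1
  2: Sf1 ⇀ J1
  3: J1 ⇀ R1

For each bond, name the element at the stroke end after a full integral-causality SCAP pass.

β0 stroke→J1
β1 stroke→I1
β2 stroke→Sf1
β3 stroke→R1

#2 stroke at Sf1  (Sf1 fixes flow; stroke at Sf1)
#0 stroke at J1  (C1 outputs effort q/C1)
#1 stroke at I1  (J1 effort already set via bond 0)
#3 stroke at R1  (J1 effort already set via bond 0)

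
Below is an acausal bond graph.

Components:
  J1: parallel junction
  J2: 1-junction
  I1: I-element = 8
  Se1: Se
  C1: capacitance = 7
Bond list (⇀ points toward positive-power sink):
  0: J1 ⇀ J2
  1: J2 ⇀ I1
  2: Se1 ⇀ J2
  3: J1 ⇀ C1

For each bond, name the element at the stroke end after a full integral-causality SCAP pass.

β2 |J2  (Se1 fixes effort; stroke away)
β1 |I1  (I1 integral (f out))
β0 |J2  (common-f at J2 fixed by 1)
β3 |J1  (only one effort-in slot at J1)

#0 stroke at J2
#1 stroke at I1
#2 stroke at J2
#3 stroke at J1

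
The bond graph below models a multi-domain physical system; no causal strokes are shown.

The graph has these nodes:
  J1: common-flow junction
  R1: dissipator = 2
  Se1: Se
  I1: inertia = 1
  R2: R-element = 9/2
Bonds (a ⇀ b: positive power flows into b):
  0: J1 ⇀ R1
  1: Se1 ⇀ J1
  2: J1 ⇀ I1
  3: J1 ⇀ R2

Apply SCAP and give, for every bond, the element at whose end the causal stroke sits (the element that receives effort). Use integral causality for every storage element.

b0 |J1
b1 |J1
b2 |I1
b3 |J1

b1 stroke at J1  (Se1 fixes effort; stroke away)
b2 stroke at I1  (I1: I, integral causality)
b0 stroke at J1  (1-jn J1 has f-setter on 2)
b3 stroke at J1  (J1 flow already set via bond 2)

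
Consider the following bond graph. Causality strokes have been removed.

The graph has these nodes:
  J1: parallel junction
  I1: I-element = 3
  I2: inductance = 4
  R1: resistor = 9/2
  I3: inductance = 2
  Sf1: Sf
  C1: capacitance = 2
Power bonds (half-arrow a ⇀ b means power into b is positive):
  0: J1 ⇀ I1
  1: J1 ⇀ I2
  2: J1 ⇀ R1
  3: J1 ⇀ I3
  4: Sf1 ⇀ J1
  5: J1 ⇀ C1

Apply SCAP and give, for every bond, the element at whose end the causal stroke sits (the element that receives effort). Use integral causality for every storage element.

β4 stroke at Sf1  (source Sf1 imposes f)
β0 stroke at I1  (I1 integral (f out))
β1 stroke at I2  (I2 outputs flow p/I2)
β3 stroke at I3  (I3 outputs flow p/I3)
β5 stroke at J1  (prefer integral on C1)
β2 stroke at R1  (J1: bond 5 brought effort, rest push out)

β0 →I1
β1 →I2
β2 →R1
β3 →I3
β4 →Sf1
β5 →J1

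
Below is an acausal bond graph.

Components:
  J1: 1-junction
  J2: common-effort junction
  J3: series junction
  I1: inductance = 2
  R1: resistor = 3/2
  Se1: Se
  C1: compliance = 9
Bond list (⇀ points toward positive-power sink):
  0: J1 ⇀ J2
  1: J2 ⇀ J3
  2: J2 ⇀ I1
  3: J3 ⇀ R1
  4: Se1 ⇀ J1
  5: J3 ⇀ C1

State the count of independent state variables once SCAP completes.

#4 →J1  (Se1: effort source, stroke at far end)
#0 →J2  (closing 1-jn rule on J1)
#1 →J3  (J2: bond 0 brought effort, rest push out)
#2 →I1  (J2: bond 0 brought effort, rest push out)
#5 →J3  (C1 integral (e out))
#3 →R1  (closing 1-jn rule on J3)

2  (C1, I1 all integral)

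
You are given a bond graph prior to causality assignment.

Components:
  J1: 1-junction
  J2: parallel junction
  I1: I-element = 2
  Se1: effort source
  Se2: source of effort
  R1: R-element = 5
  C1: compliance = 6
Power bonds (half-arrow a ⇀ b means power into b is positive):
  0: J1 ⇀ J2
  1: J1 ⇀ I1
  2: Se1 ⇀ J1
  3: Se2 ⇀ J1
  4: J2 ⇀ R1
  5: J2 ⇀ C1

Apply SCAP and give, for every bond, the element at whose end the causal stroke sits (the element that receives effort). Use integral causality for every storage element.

b0 →J1
b1 →I1
b2 →J1
b3 →J1
b4 →R1
b5 →J2

b2 stroke→J1  (Se1: effort source, stroke at far end)
b3 stroke→J1  (Se2 (Se) sets effort on bond)
b1 stroke→I1  (prefer integral on I1)
b0 stroke→J1  (J1 flow already set via bond 1)
b5 stroke→J2  (C1 integral (e out))
b4 stroke→R1  (J2 effort already set via bond 5)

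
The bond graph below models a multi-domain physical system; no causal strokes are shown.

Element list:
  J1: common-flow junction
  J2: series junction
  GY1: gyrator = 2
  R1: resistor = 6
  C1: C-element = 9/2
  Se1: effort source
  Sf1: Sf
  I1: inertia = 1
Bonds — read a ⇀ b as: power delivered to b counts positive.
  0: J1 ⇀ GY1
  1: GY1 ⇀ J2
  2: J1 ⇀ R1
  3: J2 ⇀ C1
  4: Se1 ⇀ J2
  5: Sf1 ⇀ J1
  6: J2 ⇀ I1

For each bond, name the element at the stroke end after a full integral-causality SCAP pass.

b4 |J2  (Se1: effort source, stroke at far end)
b5 |Sf1  (Sf1 (Sf) sets flow on bond)
b0 |J1  (1-jn J1 has f-setter on 5)
b2 |J1  (J1: bond 5 brought flow, rest push out)
b1 |J2  (GY1: gyrator matches bond 0)
b3 |J2  (C1 outputs effort q/C1)
b6 |I1  (J2: last free bond brings flow in)

#0 |J1
#1 |J2
#2 |J1
#3 |J2
#4 |J2
#5 |Sf1
#6 |I1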